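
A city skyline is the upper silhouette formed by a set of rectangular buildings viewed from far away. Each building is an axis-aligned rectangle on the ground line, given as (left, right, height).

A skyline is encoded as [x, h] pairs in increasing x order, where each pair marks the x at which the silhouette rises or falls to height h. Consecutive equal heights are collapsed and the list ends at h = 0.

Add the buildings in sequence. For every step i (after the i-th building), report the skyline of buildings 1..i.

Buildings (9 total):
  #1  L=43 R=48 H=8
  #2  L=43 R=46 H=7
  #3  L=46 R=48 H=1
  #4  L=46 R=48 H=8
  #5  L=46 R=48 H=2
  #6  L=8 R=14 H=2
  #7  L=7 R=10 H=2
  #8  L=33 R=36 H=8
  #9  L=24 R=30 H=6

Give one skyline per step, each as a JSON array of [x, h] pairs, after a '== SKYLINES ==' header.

== SKYLINES ==
[[43,8],[48,0]]
[[43,8],[48,0]]
[[43,8],[48,0]]
[[43,8],[48,0]]
[[43,8],[48,0]]
[[8,2],[14,0],[43,8],[48,0]]
[[7,2],[14,0],[43,8],[48,0]]
[[7,2],[14,0],[33,8],[36,0],[43,8],[48,0]]
[[7,2],[14,0],[24,6],[30,0],[33,8],[36,0],[43,8],[48,0]]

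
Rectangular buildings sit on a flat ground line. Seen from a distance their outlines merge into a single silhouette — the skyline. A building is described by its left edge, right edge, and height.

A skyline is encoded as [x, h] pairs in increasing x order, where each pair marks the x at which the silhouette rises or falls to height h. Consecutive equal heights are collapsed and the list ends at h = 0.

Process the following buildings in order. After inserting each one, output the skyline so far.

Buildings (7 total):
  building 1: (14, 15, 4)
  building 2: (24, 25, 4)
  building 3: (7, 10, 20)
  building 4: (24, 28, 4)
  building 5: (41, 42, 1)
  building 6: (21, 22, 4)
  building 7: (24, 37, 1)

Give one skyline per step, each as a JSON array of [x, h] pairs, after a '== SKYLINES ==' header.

== SKYLINES ==
[[14,4],[15,0]]
[[14,4],[15,0],[24,4],[25,0]]
[[7,20],[10,0],[14,4],[15,0],[24,4],[25,0]]
[[7,20],[10,0],[14,4],[15,0],[24,4],[28,0]]
[[7,20],[10,0],[14,4],[15,0],[24,4],[28,0],[41,1],[42,0]]
[[7,20],[10,0],[14,4],[15,0],[21,4],[22,0],[24,4],[28,0],[41,1],[42,0]]
[[7,20],[10,0],[14,4],[15,0],[21,4],[22,0],[24,4],[28,1],[37,0],[41,1],[42,0]]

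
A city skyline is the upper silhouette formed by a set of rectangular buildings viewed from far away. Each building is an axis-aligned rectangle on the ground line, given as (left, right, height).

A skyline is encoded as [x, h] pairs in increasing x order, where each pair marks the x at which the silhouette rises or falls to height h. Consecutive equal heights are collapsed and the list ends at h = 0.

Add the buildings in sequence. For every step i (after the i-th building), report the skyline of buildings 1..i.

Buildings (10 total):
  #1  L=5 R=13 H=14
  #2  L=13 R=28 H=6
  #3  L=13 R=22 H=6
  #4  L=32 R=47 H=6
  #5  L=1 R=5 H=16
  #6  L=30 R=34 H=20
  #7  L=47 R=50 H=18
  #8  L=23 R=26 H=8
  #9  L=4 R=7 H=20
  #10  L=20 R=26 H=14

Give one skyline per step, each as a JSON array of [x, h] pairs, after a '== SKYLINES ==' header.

== SKYLINES ==
[[5,14],[13,0]]
[[5,14],[13,6],[28,0]]
[[5,14],[13,6],[28,0]]
[[5,14],[13,6],[28,0],[32,6],[47,0]]
[[1,16],[5,14],[13,6],[28,0],[32,6],[47,0]]
[[1,16],[5,14],[13,6],[28,0],[30,20],[34,6],[47,0]]
[[1,16],[5,14],[13,6],[28,0],[30,20],[34,6],[47,18],[50,0]]
[[1,16],[5,14],[13,6],[23,8],[26,6],[28,0],[30,20],[34,6],[47,18],[50,0]]
[[1,16],[4,20],[7,14],[13,6],[23,8],[26,6],[28,0],[30,20],[34,6],[47,18],[50,0]]
[[1,16],[4,20],[7,14],[13,6],[20,14],[26,6],[28,0],[30,20],[34,6],[47,18],[50,0]]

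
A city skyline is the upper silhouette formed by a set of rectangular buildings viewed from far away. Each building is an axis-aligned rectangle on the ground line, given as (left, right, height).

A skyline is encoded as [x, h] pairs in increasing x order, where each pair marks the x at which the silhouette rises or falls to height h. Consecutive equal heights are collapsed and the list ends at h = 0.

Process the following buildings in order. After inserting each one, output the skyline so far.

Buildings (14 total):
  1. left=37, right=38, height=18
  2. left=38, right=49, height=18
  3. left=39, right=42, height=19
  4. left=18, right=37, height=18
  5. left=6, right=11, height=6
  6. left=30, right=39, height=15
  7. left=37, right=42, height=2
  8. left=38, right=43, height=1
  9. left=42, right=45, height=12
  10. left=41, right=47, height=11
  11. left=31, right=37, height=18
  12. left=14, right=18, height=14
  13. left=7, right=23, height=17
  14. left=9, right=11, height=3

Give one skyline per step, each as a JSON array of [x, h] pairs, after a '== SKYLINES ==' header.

== SKYLINES ==
[[37,18],[38,0]]
[[37,18],[49,0]]
[[37,18],[39,19],[42,18],[49,0]]
[[18,18],[39,19],[42,18],[49,0]]
[[6,6],[11,0],[18,18],[39,19],[42,18],[49,0]]
[[6,6],[11,0],[18,18],[39,19],[42,18],[49,0]]
[[6,6],[11,0],[18,18],[39,19],[42,18],[49,0]]
[[6,6],[11,0],[18,18],[39,19],[42,18],[49,0]]
[[6,6],[11,0],[18,18],[39,19],[42,18],[49,0]]
[[6,6],[11,0],[18,18],[39,19],[42,18],[49,0]]
[[6,6],[11,0],[18,18],[39,19],[42,18],[49,0]]
[[6,6],[11,0],[14,14],[18,18],[39,19],[42,18],[49,0]]
[[6,6],[7,17],[18,18],[39,19],[42,18],[49,0]]
[[6,6],[7,17],[18,18],[39,19],[42,18],[49,0]]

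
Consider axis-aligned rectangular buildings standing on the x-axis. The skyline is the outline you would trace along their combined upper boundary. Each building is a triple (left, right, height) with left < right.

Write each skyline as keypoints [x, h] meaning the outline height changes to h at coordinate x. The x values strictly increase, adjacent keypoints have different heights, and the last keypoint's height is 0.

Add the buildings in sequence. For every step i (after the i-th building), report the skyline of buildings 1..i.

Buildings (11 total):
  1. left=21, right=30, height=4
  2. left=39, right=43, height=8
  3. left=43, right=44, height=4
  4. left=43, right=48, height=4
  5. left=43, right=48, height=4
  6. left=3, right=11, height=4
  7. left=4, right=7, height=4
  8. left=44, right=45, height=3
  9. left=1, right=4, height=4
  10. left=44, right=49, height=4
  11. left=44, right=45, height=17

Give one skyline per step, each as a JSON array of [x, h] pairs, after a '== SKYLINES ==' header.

== SKYLINES ==
[[21,4],[30,0]]
[[21,4],[30,0],[39,8],[43,0]]
[[21,4],[30,0],[39,8],[43,4],[44,0]]
[[21,4],[30,0],[39,8],[43,4],[48,0]]
[[21,4],[30,0],[39,8],[43,4],[48,0]]
[[3,4],[11,0],[21,4],[30,0],[39,8],[43,4],[48,0]]
[[3,4],[11,0],[21,4],[30,0],[39,8],[43,4],[48,0]]
[[3,4],[11,0],[21,4],[30,0],[39,8],[43,4],[48,0]]
[[1,4],[11,0],[21,4],[30,0],[39,8],[43,4],[48,0]]
[[1,4],[11,0],[21,4],[30,0],[39,8],[43,4],[49,0]]
[[1,4],[11,0],[21,4],[30,0],[39,8],[43,4],[44,17],[45,4],[49,0]]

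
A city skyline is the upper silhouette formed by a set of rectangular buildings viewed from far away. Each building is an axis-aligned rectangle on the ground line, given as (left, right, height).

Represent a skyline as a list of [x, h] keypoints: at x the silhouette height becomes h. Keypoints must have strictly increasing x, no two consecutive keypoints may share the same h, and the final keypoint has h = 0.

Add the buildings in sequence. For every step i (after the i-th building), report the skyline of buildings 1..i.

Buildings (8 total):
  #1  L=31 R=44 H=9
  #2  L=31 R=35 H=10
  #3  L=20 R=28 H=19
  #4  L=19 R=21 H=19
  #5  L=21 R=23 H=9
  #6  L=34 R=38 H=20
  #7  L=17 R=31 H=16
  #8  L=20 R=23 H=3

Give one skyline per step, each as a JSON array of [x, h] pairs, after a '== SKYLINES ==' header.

== SKYLINES ==
[[31,9],[44,0]]
[[31,10],[35,9],[44,0]]
[[20,19],[28,0],[31,10],[35,9],[44,0]]
[[19,19],[28,0],[31,10],[35,9],[44,0]]
[[19,19],[28,0],[31,10],[35,9],[44,0]]
[[19,19],[28,0],[31,10],[34,20],[38,9],[44,0]]
[[17,16],[19,19],[28,16],[31,10],[34,20],[38,9],[44,0]]
[[17,16],[19,19],[28,16],[31,10],[34,20],[38,9],[44,0]]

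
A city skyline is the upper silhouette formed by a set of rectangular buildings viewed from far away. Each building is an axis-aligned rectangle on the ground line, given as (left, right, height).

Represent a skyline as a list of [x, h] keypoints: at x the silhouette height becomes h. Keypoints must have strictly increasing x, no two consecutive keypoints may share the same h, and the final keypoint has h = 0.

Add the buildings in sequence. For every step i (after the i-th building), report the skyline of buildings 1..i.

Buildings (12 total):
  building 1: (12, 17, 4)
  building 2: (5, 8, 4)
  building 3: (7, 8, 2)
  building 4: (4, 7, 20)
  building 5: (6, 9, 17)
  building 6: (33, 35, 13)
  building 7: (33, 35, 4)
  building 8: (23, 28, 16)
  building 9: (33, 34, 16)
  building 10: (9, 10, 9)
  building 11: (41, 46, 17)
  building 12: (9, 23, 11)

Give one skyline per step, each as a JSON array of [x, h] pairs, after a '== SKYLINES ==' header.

== SKYLINES ==
[[12,4],[17,0]]
[[5,4],[8,0],[12,4],[17,0]]
[[5,4],[8,0],[12,4],[17,0]]
[[4,20],[7,4],[8,0],[12,4],[17,0]]
[[4,20],[7,17],[9,0],[12,4],[17,0]]
[[4,20],[7,17],[9,0],[12,4],[17,0],[33,13],[35,0]]
[[4,20],[7,17],[9,0],[12,4],[17,0],[33,13],[35,0]]
[[4,20],[7,17],[9,0],[12,4],[17,0],[23,16],[28,0],[33,13],[35,0]]
[[4,20],[7,17],[9,0],[12,4],[17,0],[23,16],[28,0],[33,16],[34,13],[35,0]]
[[4,20],[7,17],[9,9],[10,0],[12,4],[17,0],[23,16],[28,0],[33,16],[34,13],[35,0]]
[[4,20],[7,17],[9,9],[10,0],[12,4],[17,0],[23,16],[28,0],[33,16],[34,13],[35,0],[41,17],[46,0]]
[[4,20],[7,17],[9,11],[23,16],[28,0],[33,16],[34,13],[35,0],[41,17],[46,0]]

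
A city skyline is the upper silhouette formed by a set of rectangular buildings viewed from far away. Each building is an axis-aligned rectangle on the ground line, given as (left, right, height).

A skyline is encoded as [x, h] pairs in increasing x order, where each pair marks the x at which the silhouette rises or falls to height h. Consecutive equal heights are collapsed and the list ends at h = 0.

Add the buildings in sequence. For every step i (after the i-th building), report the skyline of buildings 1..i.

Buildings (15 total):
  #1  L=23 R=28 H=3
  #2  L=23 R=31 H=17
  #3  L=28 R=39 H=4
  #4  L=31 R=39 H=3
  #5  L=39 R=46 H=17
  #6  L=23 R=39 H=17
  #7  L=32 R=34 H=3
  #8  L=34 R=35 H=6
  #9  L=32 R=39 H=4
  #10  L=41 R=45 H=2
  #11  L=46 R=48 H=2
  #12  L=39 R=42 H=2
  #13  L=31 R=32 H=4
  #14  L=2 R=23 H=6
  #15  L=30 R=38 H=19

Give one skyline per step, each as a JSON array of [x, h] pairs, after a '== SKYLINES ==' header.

== SKYLINES ==
[[23,3],[28,0]]
[[23,17],[31,0]]
[[23,17],[31,4],[39,0]]
[[23,17],[31,4],[39,0]]
[[23,17],[31,4],[39,17],[46,0]]
[[23,17],[46,0]]
[[23,17],[46,0]]
[[23,17],[46,0]]
[[23,17],[46,0]]
[[23,17],[46,0]]
[[23,17],[46,2],[48,0]]
[[23,17],[46,2],[48,0]]
[[23,17],[46,2],[48,0]]
[[2,6],[23,17],[46,2],[48,0]]
[[2,6],[23,17],[30,19],[38,17],[46,2],[48,0]]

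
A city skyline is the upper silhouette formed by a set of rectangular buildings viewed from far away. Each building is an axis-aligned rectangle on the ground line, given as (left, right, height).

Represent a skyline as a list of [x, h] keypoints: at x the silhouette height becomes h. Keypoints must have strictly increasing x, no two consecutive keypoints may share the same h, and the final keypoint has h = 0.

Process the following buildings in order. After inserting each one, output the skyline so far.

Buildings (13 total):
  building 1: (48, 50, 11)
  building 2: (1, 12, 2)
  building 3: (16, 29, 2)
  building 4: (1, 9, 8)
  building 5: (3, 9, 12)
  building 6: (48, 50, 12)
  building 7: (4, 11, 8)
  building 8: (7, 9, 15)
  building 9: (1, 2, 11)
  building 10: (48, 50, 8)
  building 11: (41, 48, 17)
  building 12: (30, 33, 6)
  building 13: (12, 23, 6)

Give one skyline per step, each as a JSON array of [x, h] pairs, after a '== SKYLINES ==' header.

== SKYLINES ==
[[48,11],[50,0]]
[[1,2],[12,0],[48,11],[50,0]]
[[1,2],[12,0],[16,2],[29,0],[48,11],[50,0]]
[[1,8],[9,2],[12,0],[16,2],[29,0],[48,11],[50,0]]
[[1,8],[3,12],[9,2],[12,0],[16,2],[29,0],[48,11],[50,0]]
[[1,8],[3,12],[9,2],[12,0],[16,2],[29,0],[48,12],[50,0]]
[[1,8],[3,12],[9,8],[11,2],[12,0],[16,2],[29,0],[48,12],[50,0]]
[[1,8],[3,12],[7,15],[9,8],[11,2],[12,0],[16,2],[29,0],[48,12],[50,0]]
[[1,11],[2,8],[3,12],[7,15],[9,8],[11,2],[12,0],[16,2],[29,0],[48,12],[50,0]]
[[1,11],[2,8],[3,12],[7,15],[9,8],[11,2],[12,0],[16,2],[29,0],[48,12],[50,0]]
[[1,11],[2,8],[3,12],[7,15],[9,8],[11,2],[12,0],[16,2],[29,0],[41,17],[48,12],[50,0]]
[[1,11],[2,8],[3,12],[7,15],[9,8],[11,2],[12,0],[16,2],[29,0],[30,6],[33,0],[41,17],[48,12],[50,0]]
[[1,11],[2,8],[3,12],[7,15],[9,8],[11,2],[12,6],[23,2],[29,0],[30,6],[33,0],[41,17],[48,12],[50,0]]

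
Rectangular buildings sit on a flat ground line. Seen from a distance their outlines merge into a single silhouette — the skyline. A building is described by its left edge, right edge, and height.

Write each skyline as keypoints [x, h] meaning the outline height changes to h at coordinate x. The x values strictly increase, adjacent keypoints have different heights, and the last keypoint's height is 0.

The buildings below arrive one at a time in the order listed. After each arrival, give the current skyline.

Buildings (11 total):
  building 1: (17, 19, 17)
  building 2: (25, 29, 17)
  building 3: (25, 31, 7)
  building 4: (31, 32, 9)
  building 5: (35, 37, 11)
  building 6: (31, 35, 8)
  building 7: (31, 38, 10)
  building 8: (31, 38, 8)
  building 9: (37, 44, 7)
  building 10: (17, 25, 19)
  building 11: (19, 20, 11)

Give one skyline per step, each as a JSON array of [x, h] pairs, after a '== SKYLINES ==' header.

== SKYLINES ==
[[17,17],[19,0]]
[[17,17],[19,0],[25,17],[29,0]]
[[17,17],[19,0],[25,17],[29,7],[31,0]]
[[17,17],[19,0],[25,17],[29,7],[31,9],[32,0]]
[[17,17],[19,0],[25,17],[29,7],[31,9],[32,0],[35,11],[37,0]]
[[17,17],[19,0],[25,17],[29,7],[31,9],[32,8],[35,11],[37,0]]
[[17,17],[19,0],[25,17],[29,7],[31,10],[35,11],[37,10],[38,0]]
[[17,17],[19,0],[25,17],[29,7],[31,10],[35,11],[37,10],[38,0]]
[[17,17],[19,0],[25,17],[29,7],[31,10],[35,11],[37,10],[38,7],[44,0]]
[[17,19],[25,17],[29,7],[31,10],[35,11],[37,10],[38,7],[44,0]]
[[17,19],[25,17],[29,7],[31,10],[35,11],[37,10],[38,7],[44,0]]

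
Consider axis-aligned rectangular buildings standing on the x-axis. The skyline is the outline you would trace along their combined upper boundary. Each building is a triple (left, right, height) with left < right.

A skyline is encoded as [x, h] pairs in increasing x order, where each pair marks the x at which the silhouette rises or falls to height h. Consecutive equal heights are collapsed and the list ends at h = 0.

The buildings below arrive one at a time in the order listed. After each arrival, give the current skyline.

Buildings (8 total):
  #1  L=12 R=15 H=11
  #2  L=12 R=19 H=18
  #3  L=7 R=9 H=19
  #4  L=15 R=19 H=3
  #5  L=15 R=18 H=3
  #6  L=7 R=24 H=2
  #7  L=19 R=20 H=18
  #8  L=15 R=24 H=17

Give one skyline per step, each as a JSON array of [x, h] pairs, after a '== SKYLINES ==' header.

== SKYLINES ==
[[12,11],[15,0]]
[[12,18],[19,0]]
[[7,19],[9,0],[12,18],[19,0]]
[[7,19],[9,0],[12,18],[19,0]]
[[7,19],[9,0],[12,18],[19,0]]
[[7,19],[9,2],[12,18],[19,2],[24,0]]
[[7,19],[9,2],[12,18],[20,2],[24,0]]
[[7,19],[9,2],[12,18],[20,17],[24,0]]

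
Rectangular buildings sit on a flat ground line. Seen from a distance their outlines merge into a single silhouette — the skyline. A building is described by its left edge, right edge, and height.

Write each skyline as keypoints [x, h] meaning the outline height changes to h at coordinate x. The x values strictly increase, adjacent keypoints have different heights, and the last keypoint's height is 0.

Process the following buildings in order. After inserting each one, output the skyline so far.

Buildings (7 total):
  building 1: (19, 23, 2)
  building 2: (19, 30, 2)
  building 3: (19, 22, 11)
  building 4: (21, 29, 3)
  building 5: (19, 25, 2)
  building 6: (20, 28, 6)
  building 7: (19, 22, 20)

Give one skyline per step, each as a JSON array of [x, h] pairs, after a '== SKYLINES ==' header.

== SKYLINES ==
[[19,2],[23,0]]
[[19,2],[30,0]]
[[19,11],[22,2],[30,0]]
[[19,11],[22,3],[29,2],[30,0]]
[[19,11],[22,3],[29,2],[30,0]]
[[19,11],[22,6],[28,3],[29,2],[30,0]]
[[19,20],[22,6],[28,3],[29,2],[30,0]]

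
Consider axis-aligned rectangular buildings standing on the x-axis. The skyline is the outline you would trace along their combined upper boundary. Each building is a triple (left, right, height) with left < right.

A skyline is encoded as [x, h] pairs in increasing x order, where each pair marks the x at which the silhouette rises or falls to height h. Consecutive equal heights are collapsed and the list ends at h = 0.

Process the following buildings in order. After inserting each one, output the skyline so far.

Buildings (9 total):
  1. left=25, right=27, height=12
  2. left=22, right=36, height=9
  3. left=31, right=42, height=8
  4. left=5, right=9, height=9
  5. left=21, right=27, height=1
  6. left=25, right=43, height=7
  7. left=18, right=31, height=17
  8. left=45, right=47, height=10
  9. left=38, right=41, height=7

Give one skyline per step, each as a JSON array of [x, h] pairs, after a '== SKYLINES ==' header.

== SKYLINES ==
[[25,12],[27,0]]
[[22,9],[25,12],[27,9],[36,0]]
[[22,9],[25,12],[27,9],[36,8],[42,0]]
[[5,9],[9,0],[22,9],[25,12],[27,9],[36,8],[42,0]]
[[5,9],[9,0],[21,1],[22,9],[25,12],[27,9],[36,8],[42,0]]
[[5,9],[9,0],[21,1],[22,9],[25,12],[27,9],[36,8],[42,7],[43,0]]
[[5,9],[9,0],[18,17],[31,9],[36,8],[42,7],[43,0]]
[[5,9],[9,0],[18,17],[31,9],[36,8],[42,7],[43,0],[45,10],[47,0]]
[[5,9],[9,0],[18,17],[31,9],[36,8],[42,7],[43,0],[45,10],[47,0]]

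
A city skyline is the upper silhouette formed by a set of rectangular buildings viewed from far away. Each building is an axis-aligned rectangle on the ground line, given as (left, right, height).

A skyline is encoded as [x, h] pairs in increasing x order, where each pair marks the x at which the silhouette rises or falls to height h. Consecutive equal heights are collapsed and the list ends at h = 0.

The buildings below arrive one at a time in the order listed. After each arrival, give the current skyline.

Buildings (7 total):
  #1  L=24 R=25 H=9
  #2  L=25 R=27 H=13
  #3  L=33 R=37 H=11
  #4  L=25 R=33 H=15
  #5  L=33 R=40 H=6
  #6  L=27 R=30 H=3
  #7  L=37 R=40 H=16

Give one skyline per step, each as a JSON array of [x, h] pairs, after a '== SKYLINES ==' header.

== SKYLINES ==
[[24,9],[25,0]]
[[24,9],[25,13],[27,0]]
[[24,9],[25,13],[27,0],[33,11],[37,0]]
[[24,9],[25,15],[33,11],[37,0]]
[[24,9],[25,15],[33,11],[37,6],[40,0]]
[[24,9],[25,15],[33,11],[37,6],[40,0]]
[[24,9],[25,15],[33,11],[37,16],[40,0]]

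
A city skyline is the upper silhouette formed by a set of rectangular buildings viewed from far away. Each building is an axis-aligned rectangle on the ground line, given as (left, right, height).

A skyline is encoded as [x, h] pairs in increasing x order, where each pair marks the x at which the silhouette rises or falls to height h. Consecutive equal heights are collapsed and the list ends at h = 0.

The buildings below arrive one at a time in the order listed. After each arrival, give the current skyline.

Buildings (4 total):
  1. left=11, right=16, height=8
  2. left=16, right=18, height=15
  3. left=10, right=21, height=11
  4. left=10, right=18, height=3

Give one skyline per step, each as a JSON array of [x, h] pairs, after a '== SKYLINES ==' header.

== SKYLINES ==
[[11,8],[16,0]]
[[11,8],[16,15],[18,0]]
[[10,11],[16,15],[18,11],[21,0]]
[[10,11],[16,15],[18,11],[21,0]]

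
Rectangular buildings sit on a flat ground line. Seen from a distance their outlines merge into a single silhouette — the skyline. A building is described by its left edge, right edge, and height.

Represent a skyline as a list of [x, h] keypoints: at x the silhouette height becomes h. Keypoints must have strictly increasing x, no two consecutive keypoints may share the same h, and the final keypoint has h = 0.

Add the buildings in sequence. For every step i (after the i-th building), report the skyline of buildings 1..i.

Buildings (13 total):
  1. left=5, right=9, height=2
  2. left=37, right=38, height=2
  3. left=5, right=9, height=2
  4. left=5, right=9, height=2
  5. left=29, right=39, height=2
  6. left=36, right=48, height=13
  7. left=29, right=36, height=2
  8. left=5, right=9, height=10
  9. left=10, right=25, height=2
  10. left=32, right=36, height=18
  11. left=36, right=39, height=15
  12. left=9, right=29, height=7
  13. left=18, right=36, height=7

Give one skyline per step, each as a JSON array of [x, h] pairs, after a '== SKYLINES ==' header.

== SKYLINES ==
[[5,2],[9,0]]
[[5,2],[9,0],[37,2],[38,0]]
[[5,2],[9,0],[37,2],[38,0]]
[[5,2],[9,0],[37,2],[38,0]]
[[5,2],[9,0],[29,2],[39,0]]
[[5,2],[9,0],[29,2],[36,13],[48,0]]
[[5,2],[9,0],[29,2],[36,13],[48,0]]
[[5,10],[9,0],[29,2],[36,13],[48,0]]
[[5,10],[9,0],[10,2],[25,0],[29,2],[36,13],[48,0]]
[[5,10],[9,0],[10,2],[25,0],[29,2],[32,18],[36,13],[48,0]]
[[5,10],[9,0],[10,2],[25,0],[29,2],[32,18],[36,15],[39,13],[48,0]]
[[5,10],[9,7],[29,2],[32,18],[36,15],[39,13],[48,0]]
[[5,10],[9,7],[32,18],[36,15],[39,13],[48,0]]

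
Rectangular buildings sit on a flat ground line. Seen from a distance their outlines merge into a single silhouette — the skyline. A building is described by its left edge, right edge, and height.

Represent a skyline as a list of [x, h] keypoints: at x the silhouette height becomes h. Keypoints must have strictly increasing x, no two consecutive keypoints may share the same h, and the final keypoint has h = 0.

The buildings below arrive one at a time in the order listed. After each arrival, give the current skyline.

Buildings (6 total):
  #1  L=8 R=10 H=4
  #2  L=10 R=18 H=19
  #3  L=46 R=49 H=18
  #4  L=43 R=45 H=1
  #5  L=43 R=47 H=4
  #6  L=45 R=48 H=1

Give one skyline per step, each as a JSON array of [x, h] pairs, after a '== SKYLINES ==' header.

== SKYLINES ==
[[8,4],[10,0]]
[[8,4],[10,19],[18,0]]
[[8,4],[10,19],[18,0],[46,18],[49,0]]
[[8,4],[10,19],[18,0],[43,1],[45,0],[46,18],[49,0]]
[[8,4],[10,19],[18,0],[43,4],[46,18],[49,0]]
[[8,4],[10,19],[18,0],[43,4],[46,18],[49,0]]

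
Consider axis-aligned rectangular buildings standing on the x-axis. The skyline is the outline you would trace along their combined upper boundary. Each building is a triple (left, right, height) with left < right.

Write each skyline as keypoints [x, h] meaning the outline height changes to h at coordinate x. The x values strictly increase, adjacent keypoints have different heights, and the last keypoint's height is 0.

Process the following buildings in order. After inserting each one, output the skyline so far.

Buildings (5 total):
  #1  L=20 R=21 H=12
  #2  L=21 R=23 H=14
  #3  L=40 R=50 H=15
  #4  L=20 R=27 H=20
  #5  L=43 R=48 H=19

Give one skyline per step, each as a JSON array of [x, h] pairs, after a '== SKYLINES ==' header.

== SKYLINES ==
[[20,12],[21,0]]
[[20,12],[21,14],[23,0]]
[[20,12],[21,14],[23,0],[40,15],[50,0]]
[[20,20],[27,0],[40,15],[50,0]]
[[20,20],[27,0],[40,15],[43,19],[48,15],[50,0]]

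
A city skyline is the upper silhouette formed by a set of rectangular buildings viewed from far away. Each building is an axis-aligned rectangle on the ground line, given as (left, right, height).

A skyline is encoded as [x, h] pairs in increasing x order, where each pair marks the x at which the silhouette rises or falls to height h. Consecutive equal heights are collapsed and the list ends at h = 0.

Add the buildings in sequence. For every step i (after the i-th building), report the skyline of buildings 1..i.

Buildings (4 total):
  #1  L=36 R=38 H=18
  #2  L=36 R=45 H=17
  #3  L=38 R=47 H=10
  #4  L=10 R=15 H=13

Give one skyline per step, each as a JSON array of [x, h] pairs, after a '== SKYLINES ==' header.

== SKYLINES ==
[[36,18],[38,0]]
[[36,18],[38,17],[45,0]]
[[36,18],[38,17],[45,10],[47,0]]
[[10,13],[15,0],[36,18],[38,17],[45,10],[47,0]]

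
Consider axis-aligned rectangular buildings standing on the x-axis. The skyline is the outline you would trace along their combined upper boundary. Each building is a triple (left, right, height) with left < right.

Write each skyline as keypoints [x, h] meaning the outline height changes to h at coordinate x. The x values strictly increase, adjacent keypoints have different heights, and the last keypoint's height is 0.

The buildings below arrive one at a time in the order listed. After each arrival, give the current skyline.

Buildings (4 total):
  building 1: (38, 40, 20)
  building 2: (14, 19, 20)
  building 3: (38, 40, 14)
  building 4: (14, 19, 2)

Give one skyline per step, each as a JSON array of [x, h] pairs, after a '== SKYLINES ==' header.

== SKYLINES ==
[[38,20],[40,0]]
[[14,20],[19,0],[38,20],[40,0]]
[[14,20],[19,0],[38,20],[40,0]]
[[14,20],[19,0],[38,20],[40,0]]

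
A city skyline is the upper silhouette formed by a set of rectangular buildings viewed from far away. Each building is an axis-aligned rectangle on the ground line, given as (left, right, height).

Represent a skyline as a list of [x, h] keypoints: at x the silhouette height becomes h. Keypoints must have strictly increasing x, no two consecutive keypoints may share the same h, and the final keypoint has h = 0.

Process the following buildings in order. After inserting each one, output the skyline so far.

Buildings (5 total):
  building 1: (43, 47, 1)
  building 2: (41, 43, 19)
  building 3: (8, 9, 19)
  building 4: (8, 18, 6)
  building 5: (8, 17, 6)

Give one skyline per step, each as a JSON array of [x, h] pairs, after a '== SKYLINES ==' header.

== SKYLINES ==
[[43,1],[47,0]]
[[41,19],[43,1],[47,0]]
[[8,19],[9,0],[41,19],[43,1],[47,0]]
[[8,19],[9,6],[18,0],[41,19],[43,1],[47,0]]
[[8,19],[9,6],[18,0],[41,19],[43,1],[47,0]]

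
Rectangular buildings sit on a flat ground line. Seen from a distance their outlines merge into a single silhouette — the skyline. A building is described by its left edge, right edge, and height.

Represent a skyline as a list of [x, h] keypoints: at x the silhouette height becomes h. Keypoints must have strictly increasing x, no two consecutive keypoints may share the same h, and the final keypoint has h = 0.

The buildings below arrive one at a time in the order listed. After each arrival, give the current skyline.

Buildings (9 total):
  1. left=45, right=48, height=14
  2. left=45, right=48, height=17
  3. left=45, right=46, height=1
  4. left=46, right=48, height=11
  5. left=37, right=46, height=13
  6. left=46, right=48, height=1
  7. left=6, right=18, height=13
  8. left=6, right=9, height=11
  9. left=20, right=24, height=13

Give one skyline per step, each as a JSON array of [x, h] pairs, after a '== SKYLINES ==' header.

== SKYLINES ==
[[45,14],[48,0]]
[[45,17],[48,0]]
[[45,17],[48,0]]
[[45,17],[48,0]]
[[37,13],[45,17],[48,0]]
[[37,13],[45,17],[48,0]]
[[6,13],[18,0],[37,13],[45,17],[48,0]]
[[6,13],[18,0],[37,13],[45,17],[48,0]]
[[6,13],[18,0],[20,13],[24,0],[37,13],[45,17],[48,0]]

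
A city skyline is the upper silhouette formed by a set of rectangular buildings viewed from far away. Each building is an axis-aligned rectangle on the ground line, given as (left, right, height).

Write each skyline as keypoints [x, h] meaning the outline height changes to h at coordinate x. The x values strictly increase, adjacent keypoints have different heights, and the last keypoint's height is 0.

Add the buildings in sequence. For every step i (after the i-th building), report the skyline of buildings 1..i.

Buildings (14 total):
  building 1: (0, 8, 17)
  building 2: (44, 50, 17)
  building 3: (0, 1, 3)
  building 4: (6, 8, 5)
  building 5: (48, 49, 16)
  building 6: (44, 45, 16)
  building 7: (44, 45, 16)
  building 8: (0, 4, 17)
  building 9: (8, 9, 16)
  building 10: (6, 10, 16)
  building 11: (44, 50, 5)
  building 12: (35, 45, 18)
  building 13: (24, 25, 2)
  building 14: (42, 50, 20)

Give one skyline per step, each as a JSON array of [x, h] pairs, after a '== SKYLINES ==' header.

== SKYLINES ==
[[0,17],[8,0]]
[[0,17],[8,0],[44,17],[50,0]]
[[0,17],[8,0],[44,17],[50,0]]
[[0,17],[8,0],[44,17],[50,0]]
[[0,17],[8,0],[44,17],[50,0]]
[[0,17],[8,0],[44,17],[50,0]]
[[0,17],[8,0],[44,17],[50,0]]
[[0,17],[8,0],[44,17],[50,0]]
[[0,17],[8,16],[9,0],[44,17],[50,0]]
[[0,17],[8,16],[10,0],[44,17],[50,0]]
[[0,17],[8,16],[10,0],[44,17],[50,0]]
[[0,17],[8,16],[10,0],[35,18],[45,17],[50,0]]
[[0,17],[8,16],[10,0],[24,2],[25,0],[35,18],[45,17],[50,0]]
[[0,17],[8,16],[10,0],[24,2],[25,0],[35,18],[42,20],[50,0]]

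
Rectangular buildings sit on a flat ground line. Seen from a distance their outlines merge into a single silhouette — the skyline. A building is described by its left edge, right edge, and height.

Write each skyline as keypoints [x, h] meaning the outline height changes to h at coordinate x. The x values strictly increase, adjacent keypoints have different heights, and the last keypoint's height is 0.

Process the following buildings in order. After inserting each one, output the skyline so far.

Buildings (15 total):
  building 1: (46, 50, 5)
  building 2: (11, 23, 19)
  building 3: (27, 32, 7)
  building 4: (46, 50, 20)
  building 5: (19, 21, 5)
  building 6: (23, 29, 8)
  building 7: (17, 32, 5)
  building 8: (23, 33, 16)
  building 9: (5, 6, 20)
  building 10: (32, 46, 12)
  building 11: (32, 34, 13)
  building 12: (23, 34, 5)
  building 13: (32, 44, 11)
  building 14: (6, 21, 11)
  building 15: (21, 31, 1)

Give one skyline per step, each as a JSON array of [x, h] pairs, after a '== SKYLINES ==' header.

== SKYLINES ==
[[46,5],[50,0]]
[[11,19],[23,0],[46,5],[50,0]]
[[11,19],[23,0],[27,7],[32,0],[46,5],[50,0]]
[[11,19],[23,0],[27,7],[32,0],[46,20],[50,0]]
[[11,19],[23,0],[27,7],[32,0],[46,20],[50,0]]
[[11,19],[23,8],[29,7],[32,0],[46,20],[50,0]]
[[11,19],[23,8],[29,7],[32,0],[46,20],[50,0]]
[[11,19],[23,16],[33,0],[46,20],[50,0]]
[[5,20],[6,0],[11,19],[23,16],[33,0],[46,20],[50,0]]
[[5,20],[6,0],[11,19],[23,16],[33,12],[46,20],[50,0]]
[[5,20],[6,0],[11,19],[23,16],[33,13],[34,12],[46,20],[50,0]]
[[5,20],[6,0],[11,19],[23,16],[33,13],[34,12],[46,20],[50,0]]
[[5,20],[6,0],[11,19],[23,16],[33,13],[34,12],[46,20],[50,0]]
[[5,20],[6,11],[11,19],[23,16],[33,13],[34,12],[46,20],[50,0]]
[[5,20],[6,11],[11,19],[23,16],[33,13],[34,12],[46,20],[50,0]]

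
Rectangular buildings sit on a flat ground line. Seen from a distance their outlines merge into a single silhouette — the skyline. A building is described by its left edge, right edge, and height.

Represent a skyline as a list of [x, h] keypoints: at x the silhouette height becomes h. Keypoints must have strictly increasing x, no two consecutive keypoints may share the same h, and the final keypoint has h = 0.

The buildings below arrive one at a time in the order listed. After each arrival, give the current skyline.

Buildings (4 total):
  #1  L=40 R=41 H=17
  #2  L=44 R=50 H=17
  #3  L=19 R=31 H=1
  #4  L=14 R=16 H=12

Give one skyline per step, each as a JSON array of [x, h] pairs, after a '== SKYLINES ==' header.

== SKYLINES ==
[[40,17],[41,0]]
[[40,17],[41,0],[44,17],[50,0]]
[[19,1],[31,0],[40,17],[41,0],[44,17],[50,0]]
[[14,12],[16,0],[19,1],[31,0],[40,17],[41,0],[44,17],[50,0]]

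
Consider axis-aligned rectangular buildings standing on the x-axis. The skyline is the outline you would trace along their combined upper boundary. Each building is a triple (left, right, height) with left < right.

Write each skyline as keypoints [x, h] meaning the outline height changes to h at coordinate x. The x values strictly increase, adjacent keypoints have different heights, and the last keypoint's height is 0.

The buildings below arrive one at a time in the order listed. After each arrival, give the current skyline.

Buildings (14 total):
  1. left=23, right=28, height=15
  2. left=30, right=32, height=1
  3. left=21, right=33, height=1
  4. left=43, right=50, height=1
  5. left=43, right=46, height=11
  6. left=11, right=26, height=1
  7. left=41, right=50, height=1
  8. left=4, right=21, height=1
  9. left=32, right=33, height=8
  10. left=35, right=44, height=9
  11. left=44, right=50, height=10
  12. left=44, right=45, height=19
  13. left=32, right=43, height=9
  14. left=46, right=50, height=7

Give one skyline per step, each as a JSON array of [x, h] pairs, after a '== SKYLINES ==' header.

== SKYLINES ==
[[23,15],[28,0]]
[[23,15],[28,0],[30,1],[32,0]]
[[21,1],[23,15],[28,1],[33,0]]
[[21,1],[23,15],[28,1],[33,0],[43,1],[50,0]]
[[21,1],[23,15],[28,1],[33,0],[43,11],[46,1],[50,0]]
[[11,1],[23,15],[28,1],[33,0],[43,11],[46,1],[50,0]]
[[11,1],[23,15],[28,1],[33,0],[41,1],[43,11],[46,1],[50,0]]
[[4,1],[23,15],[28,1],[33,0],[41,1],[43,11],[46,1],[50,0]]
[[4,1],[23,15],[28,1],[32,8],[33,0],[41,1],[43,11],[46,1],[50,0]]
[[4,1],[23,15],[28,1],[32,8],[33,0],[35,9],[43,11],[46,1],[50,0]]
[[4,1],[23,15],[28,1],[32,8],[33,0],[35,9],[43,11],[46,10],[50,0]]
[[4,1],[23,15],[28,1],[32,8],[33,0],[35,9],[43,11],[44,19],[45,11],[46,10],[50,0]]
[[4,1],[23,15],[28,1],[32,9],[43,11],[44,19],[45,11],[46,10],[50,0]]
[[4,1],[23,15],[28,1],[32,9],[43,11],[44,19],[45,11],[46,10],[50,0]]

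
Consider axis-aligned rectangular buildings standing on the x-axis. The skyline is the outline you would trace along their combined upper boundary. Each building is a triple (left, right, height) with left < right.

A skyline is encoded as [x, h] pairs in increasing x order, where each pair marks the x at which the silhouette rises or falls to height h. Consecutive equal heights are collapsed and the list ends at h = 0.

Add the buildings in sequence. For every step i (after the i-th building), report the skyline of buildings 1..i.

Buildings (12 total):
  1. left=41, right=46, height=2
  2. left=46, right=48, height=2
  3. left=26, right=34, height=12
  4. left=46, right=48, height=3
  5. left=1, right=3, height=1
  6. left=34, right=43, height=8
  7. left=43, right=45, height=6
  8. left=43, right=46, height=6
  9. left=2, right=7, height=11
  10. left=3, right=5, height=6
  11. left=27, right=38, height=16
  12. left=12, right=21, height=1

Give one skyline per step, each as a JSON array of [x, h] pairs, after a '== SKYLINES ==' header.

== SKYLINES ==
[[41,2],[46,0]]
[[41,2],[48,0]]
[[26,12],[34,0],[41,2],[48,0]]
[[26,12],[34,0],[41,2],[46,3],[48,0]]
[[1,1],[3,0],[26,12],[34,0],[41,2],[46,3],[48,0]]
[[1,1],[3,0],[26,12],[34,8],[43,2],[46,3],[48,0]]
[[1,1],[3,0],[26,12],[34,8],[43,6],[45,2],[46,3],[48,0]]
[[1,1],[3,0],[26,12],[34,8],[43,6],[46,3],[48,0]]
[[1,1],[2,11],[7,0],[26,12],[34,8],[43,6],[46,3],[48,0]]
[[1,1],[2,11],[7,0],[26,12],[34,8],[43,6],[46,3],[48,0]]
[[1,1],[2,11],[7,0],[26,12],[27,16],[38,8],[43,6],[46,3],[48,0]]
[[1,1],[2,11],[7,0],[12,1],[21,0],[26,12],[27,16],[38,8],[43,6],[46,3],[48,0]]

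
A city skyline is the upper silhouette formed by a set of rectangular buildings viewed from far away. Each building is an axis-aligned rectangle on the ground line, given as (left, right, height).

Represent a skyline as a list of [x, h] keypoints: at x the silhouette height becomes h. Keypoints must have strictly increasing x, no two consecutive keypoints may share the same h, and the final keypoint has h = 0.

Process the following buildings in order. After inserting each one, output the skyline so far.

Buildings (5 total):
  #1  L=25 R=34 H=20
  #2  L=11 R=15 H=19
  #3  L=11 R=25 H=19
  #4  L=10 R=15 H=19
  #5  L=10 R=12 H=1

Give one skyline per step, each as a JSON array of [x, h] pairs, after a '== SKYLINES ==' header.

== SKYLINES ==
[[25,20],[34,0]]
[[11,19],[15,0],[25,20],[34,0]]
[[11,19],[25,20],[34,0]]
[[10,19],[25,20],[34,0]]
[[10,19],[25,20],[34,0]]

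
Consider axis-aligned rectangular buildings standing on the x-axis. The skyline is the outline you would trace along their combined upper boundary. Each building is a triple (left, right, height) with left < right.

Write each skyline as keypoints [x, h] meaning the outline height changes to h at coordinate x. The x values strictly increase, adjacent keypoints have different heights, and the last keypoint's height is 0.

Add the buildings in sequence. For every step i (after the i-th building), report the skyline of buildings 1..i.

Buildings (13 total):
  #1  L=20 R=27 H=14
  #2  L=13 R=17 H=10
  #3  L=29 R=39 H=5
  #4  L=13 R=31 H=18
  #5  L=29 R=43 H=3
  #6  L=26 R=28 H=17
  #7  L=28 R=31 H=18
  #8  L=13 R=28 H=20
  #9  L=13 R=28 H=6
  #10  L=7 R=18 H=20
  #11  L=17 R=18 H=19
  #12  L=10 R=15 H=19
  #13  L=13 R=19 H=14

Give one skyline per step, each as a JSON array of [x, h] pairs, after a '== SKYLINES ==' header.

== SKYLINES ==
[[20,14],[27,0]]
[[13,10],[17,0],[20,14],[27,0]]
[[13,10],[17,0],[20,14],[27,0],[29,5],[39,0]]
[[13,18],[31,5],[39,0]]
[[13,18],[31,5],[39,3],[43,0]]
[[13,18],[31,5],[39,3],[43,0]]
[[13,18],[31,5],[39,3],[43,0]]
[[13,20],[28,18],[31,5],[39,3],[43,0]]
[[13,20],[28,18],[31,5],[39,3],[43,0]]
[[7,20],[28,18],[31,5],[39,3],[43,0]]
[[7,20],[28,18],[31,5],[39,3],[43,0]]
[[7,20],[28,18],[31,5],[39,3],[43,0]]
[[7,20],[28,18],[31,5],[39,3],[43,0]]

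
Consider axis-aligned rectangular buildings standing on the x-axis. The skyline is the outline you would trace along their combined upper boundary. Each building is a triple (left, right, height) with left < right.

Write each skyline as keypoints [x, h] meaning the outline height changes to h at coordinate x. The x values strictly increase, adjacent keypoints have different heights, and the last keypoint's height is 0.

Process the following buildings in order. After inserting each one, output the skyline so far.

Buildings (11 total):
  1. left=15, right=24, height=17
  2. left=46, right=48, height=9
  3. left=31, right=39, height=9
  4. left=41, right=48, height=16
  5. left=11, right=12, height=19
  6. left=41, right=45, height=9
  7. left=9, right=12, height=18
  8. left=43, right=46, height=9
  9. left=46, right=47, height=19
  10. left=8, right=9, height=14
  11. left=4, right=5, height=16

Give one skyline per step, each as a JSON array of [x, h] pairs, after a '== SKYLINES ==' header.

== SKYLINES ==
[[15,17],[24,0]]
[[15,17],[24,0],[46,9],[48,0]]
[[15,17],[24,0],[31,9],[39,0],[46,9],[48,0]]
[[15,17],[24,0],[31,9],[39,0],[41,16],[48,0]]
[[11,19],[12,0],[15,17],[24,0],[31,9],[39,0],[41,16],[48,0]]
[[11,19],[12,0],[15,17],[24,0],[31,9],[39,0],[41,16],[48,0]]
[[9,18],[11,19],[12,0],[15,17],[24,0],[31,9],[39,0],[41,16],[48,0]]
[[9,18],[11,19],[12,0],[15,17],[24,0],[31,9],[39,0],[41,16],[48,0]]
[[9,18],[11,19],[12,0],[15,17],[24,0],[31,9],[39,0],[41,16],[46,19],[47,16],[48,0]]
[[8,14],[9,18],[11,19],[12,0],[15,17],[24,0],[31,9],[39,0],[41,16],[46,19],[47,16],[48,0]]
[[4,16],[5,0],[8,14],[9,18],[11,19],[12,0],[15,17],[24,0],[31,9],[39,0],[41,16],[46,19],[47,16],[48,0]]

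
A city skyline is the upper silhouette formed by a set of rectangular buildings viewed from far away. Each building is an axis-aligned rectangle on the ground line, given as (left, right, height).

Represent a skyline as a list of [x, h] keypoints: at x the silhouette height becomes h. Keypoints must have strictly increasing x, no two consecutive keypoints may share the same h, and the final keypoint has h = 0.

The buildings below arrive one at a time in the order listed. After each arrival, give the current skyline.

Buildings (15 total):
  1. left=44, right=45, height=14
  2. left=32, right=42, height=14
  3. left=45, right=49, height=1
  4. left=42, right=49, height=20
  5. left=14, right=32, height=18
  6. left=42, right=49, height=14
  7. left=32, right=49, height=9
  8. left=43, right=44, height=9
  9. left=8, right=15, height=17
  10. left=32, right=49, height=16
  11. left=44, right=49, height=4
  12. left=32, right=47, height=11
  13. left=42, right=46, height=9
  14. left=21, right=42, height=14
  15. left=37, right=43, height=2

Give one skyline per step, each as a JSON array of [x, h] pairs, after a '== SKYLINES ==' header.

== SKYLINES ==
[[44,14],[45,0]]
[[32,14],[42,0],[44,14],[45,0]]
[[32,14],[42,0],[44,14],[45,1],[49,0]]
[[32,14],[42,20],[49,0]]
[[14,18],[32,14],[42,20],[49,0]]
[[14,18],[32,14],[42,20],[49,0]]
[[14,18],[32,14],[42,20],[49,0]]
[[14,18],[32,14],[42,20],[49,0]]
[[8,17],[14,18],[32,14],[42,20],[49,0]]
[[8,17],[14,18],[32,16],[42,20],[49,0]]
[[8,17],[14,18],[32,16],[42,20],[49,0]]
[[8,17],[14,18],[32,16],[42,20],[49,0]]
[[8,17],[14,18],[32,16],[42,20],[49,0]]
[[8,17],[14,18],[32,16],[42,20],[49,0]]
[[8,17],[14,18],[32,16],[42,20],[49,0]]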